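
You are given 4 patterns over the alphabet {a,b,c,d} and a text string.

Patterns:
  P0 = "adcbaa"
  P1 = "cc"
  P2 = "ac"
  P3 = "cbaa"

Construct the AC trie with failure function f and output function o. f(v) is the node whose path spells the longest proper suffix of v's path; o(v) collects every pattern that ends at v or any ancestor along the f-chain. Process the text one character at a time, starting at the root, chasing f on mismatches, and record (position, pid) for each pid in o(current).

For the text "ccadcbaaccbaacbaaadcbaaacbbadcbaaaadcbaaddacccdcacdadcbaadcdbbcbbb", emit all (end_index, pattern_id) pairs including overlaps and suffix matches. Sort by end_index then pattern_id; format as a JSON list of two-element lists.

Build:
Trie (insert patterns):
  0='ε' goto a→1 c→7
  1='a' goto c→9 d→2
  2='ad' goto c→3
  3='adc' goto b→4
  4='adcb' goto a→5
  5='adcba' goto a→6
  6='adcbaa' goto ·  [P0 ends]
  7='c' goto b→10 c→8
  8='cc' goto ·  [P1 ends]
  9='ac' goto ·  [P2 ends]
  10='cb' goto a→11
  11='cba' goto a→12
  12='cbaa' goto ·  [P3 ends]

BFS fail/out derivation:
  n1('a'): parent n0 fail=0; on 'a' 0 → fail=0;  out ∅∪∅=∅
  n7('c'): parent n0 fail=0; on 'c' 0 → fail=0;  out ∅∪∅=∅
  n2('ad'): parent n1 fail=0; on 'd' 0 → fail=0;  out ∅∪∅=∅
  n8('cc'): parent n7 fail=0; on 'c' 0 → fail=7;  out {1}∪∅={1}
  n9('ac'): parent n1 fail=0; on 'c' 0 → fail=7;  out {2}∪∅={2}
  n10('cb'): parent n7 fail=0; on 'b' 0 → fail=0;  out ∅∪∅=∅
  n3('adc'): parent n2 fail=0; on 'c' 0 → fail=7;  out ∅∪∅=∅
  n11('cba'): parent n10 fail=0; on 'a' 0 → fail=1;  out ∅∪∅=∅
  n4('adcb'): parent n3 fail=7; on 'b' 7 → fail=10;  out ∅∪∅=∅
  n12('cbaa'): parent n11 fail=1; on 'a' 1→0 → fail=1;  out {3}∪∅={3}
  n5('adcba'): parent n4 fail=10; on 'a' 10 → fail=11;  out ∅∪∅=∅
  n6('adcbaa'): parent n5 fail=11; on 'a' 11 → fail=12;  out {0}∪{3}={0,3}

Run:
i=0 'c': node 0→7
i=1 'c': node 7→8  ** P1@[0:1]
i=2 'a': node 8→1 (fail-walked)
i=3 'd': node 1→2
i=4 'c': node 2→3
i=5 'b': node 3→4
i=6 'a': node 4→5
i=7 'a': node 5→6  ** P0@[2:7],P3@[4:7]
i=8 'c': node 6→9 (fail-walked)  ** P2@[7:8]
i=9 'c': node 9→8 (fail-walked)  ** P1@[8:9]
i=10 'b': node 8→10 (fail-walked)
i=11 'a': node 10→11
i=12 'a': node 11→12  ** P3@[9:12]
i=13 'c': node 12→9 (fail-walked)  ** P2@[12:13]
i=14 'b': node 9→10 (fail-walked)
i=15 'a': node 10→11
i=16 'a': node 11→12  ** P3@[13:16]
i=17 'a': node 12→1 (fail-walked)
i=18 'd': node 1→2
i=19 'c': node 2→3
i=20 'b': node 3→4
i=21 'a': node 4→5
i=22 'a': node 5→6  ** P0@[17:22],P3@[19:22]
i=23 'a': node 6→1 (fail-walked)
i=24 'c': node 1→9  ** P2@[23:24]
i=25 'b': node 9→10 (fail-walked)
i=26 'b': node 10→0 (fail-walked)
i=27 'a': node 0→1
i=28 'd': node 1→2
i=29 'c': node 2→3
i=30 'b': node 3→4
i=31 'a': node 4→5
i=32 'a': node 5→6  ** P0@[27:32],P3@[29:32]
i=33 'a': node 6→1 (fail-walked)
i=34 'a': node 1→1 (fail-walked)
i=35 'd': node 1→2
i=36 'c': node 2→3
i=37 'b': node 3→4
i=38 'a': node 4→5
i=39 'a': node 5→6  ** P0@[34:39],P3@[36:39]
i=40 'd': node 6→2 (fail-walked)
i=41 'd': node 2→0 (fail-walked)
i=42 'a': node 0→1
i=43 'c': node 1→9  ** P2@[42:43]
i=44 'c': node 9→8 (fail-walked)  ** P1@[43:44]
i=45 'c': node 8→8 (fail-walked)  ** P1@[44:45]
i=46 'd': node 8→0 (fail-walked)
i=47 'c': node 0→7
i=48 'a': node 7→1 (fail-walked)
i=49 'c': node 1→9  ** P2@[48:49]
i=50 'd': node 9→0 (fail-walked)
i=51 'a': node 0→1
i=52 'd': node 1→2
i=53 'c': node 2→3
i=54 'b': node 3→4
i=55 'a': node 4→5
i=56 'a': node 5→6  ** P0@[51:56],P3@[53:56]
i=57 'd': node 6→2 (fail-walked)
i=58 'c': node 2→3
i=59 'd': node 3→0 (fail-walked)
i=60 'b': node 0→0
i=61 'b': node 0→0
i=62 'c': node 0→7
i=63 'b': node 7→10
i=64 'b': node 10→0 (fail-walked)
i=65 'b': node 0→0

Result: [[1,1],[7,0],[7,3],[8,2],[9,1],[12,3],[13,2],[16,3],[22,0],[22,3],[24,2],[32,0],[32,3],[39,0],[39,3],[43,2],[44,1],[45,1],[49,2],[56,0],[56,3]]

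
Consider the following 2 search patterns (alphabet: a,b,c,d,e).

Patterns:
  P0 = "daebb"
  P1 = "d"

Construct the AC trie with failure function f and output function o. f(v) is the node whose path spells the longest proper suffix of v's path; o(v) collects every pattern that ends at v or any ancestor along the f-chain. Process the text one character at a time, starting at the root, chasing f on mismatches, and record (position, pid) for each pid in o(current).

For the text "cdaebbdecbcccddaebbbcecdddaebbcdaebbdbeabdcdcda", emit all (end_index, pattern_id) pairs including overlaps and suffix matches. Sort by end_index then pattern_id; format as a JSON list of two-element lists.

Build automaton:
Trie nodes:
  0='ε' goto d→1
  1='d' goto a→2  [P1 ends]
  2='da' goto e→3
  3='dae' goto b→4
  4='daeb' goto b→5
  5='daebb' goto ·  [P0 ends]

BFS fail/out derivation:
  n1('d'): parent n0 fail=0; on 'd' 0 → fail=0;  out {1}∪∅={1}
  n2('da'): parent n1 fail=0; on 'a' 0 → fail=0;  out ∅∪∅=∅
  n3('dae'): parent n2 fail=0; on 'e' 0 → fail=0;  out ∅∪∅=∅
  n4('daeb'): parent n3 fail=0; on 'b' 0 → fail=0;  out ∅∪∅=∅
  n5('daebb'): parent n4 fail=0; on 'b' 0 → fail=0;  out {0}∪∅={0}

Run:
[0] read 'c'  n0⇒n0
[1] read 'd'  n0⇒n1  ** P1@[1:1]
[2] read 'a'  n1⇒n2
[3] read 'e'  n2⇒n3
[4] read 'b'  n3⇒n4
[5] read 'b'  n4⇒n5  ** P0@[1:5]
[6] read 'd'  n5⇒n1 (via fail)  ** P1@[6:6]
[7] read 'e'  n1⇒n0 (via fail)
[8] read 'c'  n0⇒n0
[9] read 'b'  n0⇒n0
[10] read 'c'  n0⇒n0
[11] read 'c'  n0⇒n0
[12] read 'c'  n0⇒n0
[13] read 'd'  n0⇒n1  ** P1@[13:13]
[14] read 'd'  n1⇒n1 (via fail)  ** P1@[14:14]
[15] read 'a'  n1⇒n2
[16] read 'e'  n2⇒n3
[17] read 'b'  n3⇒n4
[18] read 'b'  n4⇒n5  ** P0@[14:18]
[19] read 'b'  n5⇒n0 (via fail)
[20] read 'c'  n0⇒n0
[21] read 'e'  n0⇒n0
[22] read 'c'  n0⇒n0
[23] read 'd'  n0⇒n1  ** P1@[23:23]
[24] read 'd'  n1⇒n1 (via fail)  ** P1@[24:24]
[25] read 'd'  n1⇒n1 (via fail)  ** P1@[25:25]
[26] read 'a'  n1⇒n2
[27] read 'e'  n2⇒n3
[28] read 'b'  n3⇒n4
[29] read 'b'  n4⇒n5  ** P0@[25:29]
[30] read 'c'  n5⇒n0 (via fail)
[31] read 'd'  n0⇒n1  ** P1@[31:31]
[32] read 'a'  n1⇒n2
[33] read 'e'  n2⇒n3
[34] read 'b'  n3⇒n4
[35] read 'b'  n4⇒n5  ** P0@[31:35]
[36] read 'd'  n5⇒n1 (via fail)  ** P1@[36:36]
[37] read 'b'  n1⇒n0 (via fail)
[38] read 'e'  n0⇒n0
[39] read 'a'  n0⇒n0
[40] read 'b'  n0⇒n0
[41] read 'd'  n0⇒n1  ** P1@[41:41]
[42] read 'c'  n1⇒n0 (via fail)
[43] read 'd'  n0⇒n1  ** P1@[43:43]
[44] read 'c'  n1⇒n0 (via fail)
[45] read 'd'  n0⇒n1  ** P1@[45:45]
[46] read 'a'  n1⇒n2

Matches: [[1,1],[5,0],[6,1],[13,1],[14,1],[18,0],[23,1],[24,1],[25,1],[29,0],[31,1],[35,0],[36,1],[41,1],[43,1],[45,1]]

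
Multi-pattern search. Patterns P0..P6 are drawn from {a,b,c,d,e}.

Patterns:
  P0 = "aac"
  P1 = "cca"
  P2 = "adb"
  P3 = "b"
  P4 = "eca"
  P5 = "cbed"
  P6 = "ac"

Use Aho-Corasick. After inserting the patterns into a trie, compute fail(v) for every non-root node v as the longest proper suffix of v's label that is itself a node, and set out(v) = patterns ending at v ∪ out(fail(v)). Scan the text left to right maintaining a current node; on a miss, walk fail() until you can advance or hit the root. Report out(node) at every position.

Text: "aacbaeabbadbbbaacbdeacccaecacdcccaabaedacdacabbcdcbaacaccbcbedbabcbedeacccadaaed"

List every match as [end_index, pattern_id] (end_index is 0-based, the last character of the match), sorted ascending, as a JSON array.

Build:
Trie (insert patterns):
  0='ε' goto a→1 b→9 c→4 e→10
  1='a' goto a→2 c→16 d→7
  2='aa' goto c→3
  3='aac' goto ·  [P0 ends]
  4='c' goto b→13 c→5
  5='cc' goto a→6
  6='cca' goto ·  [P1 ends]
  7='ad' goto b→8
  8='adb' goto ·  [P2 ends]
  9='b' goto ·  [P3 ends]
  10='e' goto c→11
  11='ec' goto a→12
  12='eca' goto ·  [P4 ends]
  13='cb' goto e→14
  14='cbe' goto d→15
  15='cbed' goto ·  [P5 ends]
  16='ac' goto ·  [P6 ends]

BFS fail/out derivation:
  n1('a'): parent n0 fail=0; on 'a' 0 → fail=0;  out ∅∪∅=∅
  n4('c'): parent n0 fail=0; on 'c' 0 → fail=0;  out ∅∪∅=∅
  n9('b'): parent n0 fail=0; on 'b' 0 → fail=0;  out {3}∪∅={3}
  n10('e'): parent n0 fail=0; on 'e' 0 → fail=0;  out ∅∪∅=∅
  n2('aa'): parent n1 fail=0; on 'a' 0 → fail=1;  out ∅∪∅=∅
  n5('cc'): parent n4 fail=0; on 'c' 0 → fail=4;  out ∅∪∅=∅
  n7('ad'): parent n1 fail=0; on 'd' 0 → fail=0;  out ∅∪∅=∅
  n11('ec'): parent n10 fail=0; on 'c' 0 → fail=4;  out ∅∪∅=∅
  n13('cb'): parent n4 fail=0; on 'b' 0 → fail=9;  out ∅∪{3}={3}
  n16('ac'): parent n1 fail=0; on 'c' 0 → fail=4;  out {6}∪∅={6}
  n3('aac'): parent n2 fail=1; on 'c' 1 → fail=16;  out {0}∪{6}={0,6}
  n6('cca'): parent n5 fail=4; on 'a' 4→0 → fail=1;  out {1}∪∅={1}
  n8('adb'): parent n7 fail=0; on 'b' 0 → fail=9;  out {2}∪{3}={2,3}
  n12('eca'): parent n11 fail=4; on 'a' 4→0 → fail=1;  out {4}∪∅={4}
  n14('cbe'): parent n13 fail=9; on 'e' 9→0 → fail=10;  out ∅∪∅=∅
  n15('cbed'): parent n14 fail=10; on 'd' 10→0 → fail=0;  out {5}∪∅={5}

Run:
pos 0 'a': at 1
pos 1 'a': at 2
pos 2 'c': at 3  emit P0@[0:2],P6@[1:2]
pos 3 'b': at 13 ·f  emit P3@[3:3]
pos 4 'a': at 1 ·f
pos 5 'e': at 10 ·f
pos 6 'a': at 1 ·f
pos 7 'b': at 9 ·f  emit P3@[7:7]
pos 8 'b': at 9 ·f  emit P3@[8:8]
pos 9 'a': at 1 ·f
pos 10 'd': at 7
pos 11 'b': at 8  emit P2@[9:11],P3@[11:11]
pos 12 'b': at 9 ·f  emit P3@[12:12]
pos 13 'b': at 9 ·f  emit P3@[13:13]
pos 14 'a': at 1 ·f
pos 15 'a': at 2
pos 16 'c': at 3  emit P0@[14:16],P6@[15:16]
pos 17 'b': at 13 ·f  emit P3@[17:17]
pos 18 'd': at 0 ·f
pos 19 'e': at 10
pos 20 'a': at 1 ·f
pos 21 'c': at 16  emit P6@[20:21]
pos 22 'c': at 5 ·f
pos 23 'c': at 5 ·f
pos 24 'a': at 6  emit P1@[22:24]
pos 25 'e': at 10 ·f
pos 26 'c': at 11
pos 27 'a': at 12  emit P4@[25:27]
pos 28 'c': at 16 ·f  emit P6@[27:28]
pos 29 'd': at 0 ·f
pos 30 'c': at 4
pos 31 'c': at 5
pos 32 'c': at 5 ·f
pos 33 'a': at 6  emit P1@[31:33]
pos 34 'a': at 2 ·f
pos 35 'b': at 9 ·f  emit P3@[35:35]
pos 36 'a': at 1 ·f
pos 37 'e': at 10 ·f
pos 38 'd': at 0 ·f
pos 39 'a': at 1
pos 40 'c': at 16  emit P6@[39:40]
pos 41 'd': at 0 ·f
pos 42 'a': at 1
pos 43 'c': at 16  emit P6@[42:43]
pos 44 'a': at 1 ·f
pos 45 'b': at 9 ·f  emit P3@[45:45]
pos 46 'b': at 9 ·f  emit P3@[46:46]
pos 47 'c': at 4 ·f
pos 48 'd': at 0 ·f
pos 49 'c': at 4
pos 50 'b': at 13  emit P3@[50:50]
pos 51 'a': at 1 ·f
pos 52 'a': at 2
pos 53 'c': at 3  emit P0@[51:53],P6@[52:53]
pos 54 'a': at 1 ·f
pos 55 'c': at 16  emit P6@[54:55]
pos 56 'c': at 5 ·f
pos 57 'b': at 13 ·f  emit P3@[57:57]
pos 58 'c': at 4 ·f
pos 59 'b': at 13  emit P3@[59:59]
pos 60 'e': at 14
pos 61 'd': at 15  emit P5@[58:61]
pos 62 'b': at 9 ·f  emit P3@[62:62]
pos 63 'a': at 1 ·f
pos 64 'b': at 9 ·f  emit P3@[64:64]
pos 65 'c': at 4 ·f
pos 66 'b': at 13  emit P3@[66:66]
pos 67 'e': at 14
pos 68 'd': at 15  emit P5@[65:68]
pos 69 'e': at 10 ·f
pos 70 'a': at 1 ·f
pos 71 'c': at 16  emit P6@[70:71]
pos 72 'c': at 5 ·f
pos 73 'c': at 5 ·f
pos 74 'a': at 6  emit P1@[72:74]
pos 75 'd': at 7 ·f
pos 76 'a': at 1 ·f
pos 77 'a': at 2
pos 78 'e': at 10 ·f
pos 79 'd': at 0 ·f

Result: [[2,0],[2,6],[3,3],[7,3],[8,3],[11,2],[11,3],[12,3],[13,3],[16,0],[16,6],[17,3],[21,6],[24,1],[27,4],[28,6],[33,1],[35,3],[40,6],[43,6],[45,3],[46,3],[50,3],[53,0],[53,6],[55,6],[57,3],[59,3],[61,5],[62,3],[64,3],[66,3],[68,5],[71,6],[74,1]]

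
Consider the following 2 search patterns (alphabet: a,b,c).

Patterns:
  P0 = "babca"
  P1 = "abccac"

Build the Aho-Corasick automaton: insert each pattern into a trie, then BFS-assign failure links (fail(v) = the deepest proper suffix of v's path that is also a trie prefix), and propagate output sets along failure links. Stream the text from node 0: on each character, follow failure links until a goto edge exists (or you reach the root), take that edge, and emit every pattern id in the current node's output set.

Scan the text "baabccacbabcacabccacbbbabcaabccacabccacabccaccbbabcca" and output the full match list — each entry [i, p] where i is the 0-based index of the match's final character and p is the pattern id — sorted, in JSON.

Build automaton:
Trie nodes:
  0='ε' goto a→6 b→1
  1='b' goto a→2
  2='ba' goto b→3
  3='bab' goto c→4
  4='babc' goto a→5
  5='babca' goto ·  ←P0
  6='a' goto b→7
  7='ab' goto c→8
  8='abc' goto c→9
  9='abcc' goto a→10
  10='abcca' goto c→11
  11='abccac' goto ·  ←P1

Failure links (BFS by depth):
  fail(1) 'b': from fail(0)=0 chase 'b': 0 ⇒ 0;  out=∅∪out(0)=∅
  fail(6) 'a': from fail(0)=0 chase 'a': 0 ⇒ 0;  out=∅∪out(0)=∅
  fail(2) 'ba': from fail(1)=0 chase 'a': 0 ⇒ 6;  out=∅∪out(6)=∅
  fail(7) 'ab': from fail(6)=0 chase 'b': 0 ⇒ 1;  out=∅∪out(1)=∅
  fail(3) 'bab': from fail(2)=6 chase 'b': 6 ⇒ 7;  out=∅∪out(7)=∅
  fail(8) 'abc': from fail(7)=1 chase 'c': 1→0 ⇒ 0;  out=∅∪out(0)=∅
  fail(4) 'babc': from fail(3)=7 chase 'c': 7 ⇒ 8;  out=∅∪out(8)=∅
  fail(9) 'abcc': from fail(8)=0 chase 'c': 0 ⇒ 0;  out=∅∪out(0)=∅
  fail(5) 'babca': from fail(4)=8 chase 'a': 8→0 ⇒ 6;  out={0}∪out(6)={0}
  fail(10) 'abcca': from fail(9)=0 chase 'a': 0 ⇒ 6;  out=∅∪out(6)=∅
  fail(11) 'abccac': from fail(10)=6 chase 'c': 6→0 ⇒ 0;  out={1}∪out(0)={1}

Scan:
pos 0 'b': at 1
pos 1 'a': at 2
pos 2 'a': at 6 (via fail)
pos 3 'b': at 7
pos 4 'c': at 8
pos 5 'c': at 9
pos 6 'a': at 10
pos 7 'c': at 11  emit P1@[2:7]
pos 8 'b': at 1 (via fail)
pos 9 'a': at 2
pos 10 'b': at 3
pos 11 'c': at 4
pos 12 'a': at 5  emit P0@[8:12]
pos 13 'c': at 0 (via fail)
pos 14 'a': at 6
pos 15 'b': at 7
pos 16 'c': at 8
pos 17 'c': at 9
pos 18 'a': at 10
pos 19 'c': at 11  emit P1@[14:19]
pos 20 'b': at 1 (via fail)
pos 21 'b': at 1 (via fail)
pos 22 'b': at 1 (via fail)
pos 23 'a': at 2
pos 24 'b': at 3
pos 25 'c': at 4
pos 26 'a': at 5  emit P0@[22:26]
pos 27 'a': at 6 (via fail)
pos 28 'b': at 7
pos 29 'c': at 8
pos 30 'c': at 9
pos 31 'a': at 10
pos 32 'c': at 11  emit P1@[27:32]
pos 33 'a': at 6 (via fail)
pos 34 'b': at 7
pos 35 'c': at 8
pos 36 'c': at 9
pos 37 'a': at 10
pos 38 'c': at 11  emit P1@[33:38]
pos 39 'a': at 6 (via fail)
pos 40 'b': at 7
pos 41 'c': at 8
pos 42 'c': at 9
pos 43 'a': at 10
pos 44 'c': at 11  emit P1@[39:44]
pos 45 'c': at 0 (via fail)
pos 46 'b': at 1
pos 47 'b': at 1 (via fail)
pos 48 'a': at 2
pos 49 'b': at 3
pos 50 'c': at 4
pos 51 'c': at 9 (via fail)
pos 52 'a': at 10

Matches: [[7,1],[12,0],[19,1],[26,0],[32,1],[38,1],[44,1]]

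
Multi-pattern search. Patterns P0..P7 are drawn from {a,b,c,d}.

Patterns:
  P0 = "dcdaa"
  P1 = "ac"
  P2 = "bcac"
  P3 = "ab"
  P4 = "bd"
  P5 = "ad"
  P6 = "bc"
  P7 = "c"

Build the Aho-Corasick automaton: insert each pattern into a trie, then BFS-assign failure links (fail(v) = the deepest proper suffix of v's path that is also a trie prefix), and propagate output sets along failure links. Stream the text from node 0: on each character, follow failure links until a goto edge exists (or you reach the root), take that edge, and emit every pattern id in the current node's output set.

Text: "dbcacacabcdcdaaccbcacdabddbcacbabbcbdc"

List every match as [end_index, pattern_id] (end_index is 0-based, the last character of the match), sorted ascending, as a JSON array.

Construct AC machine:
Trie (insert patterns):
  0='ε' goto a→6 b→8 c→15 d→1
  1='d' goto c→2
  2='dc' goto d→3
  3='dcd' goto a→4
  4='dcda' goto a→5
  5='dcdaa' goto ·  ←P0
  6='a' goto b→12 c→7 d→14
  7='ac' goto ·  ←P1
  8='b' goto c→9 d→13
  9='bc' goto a→10  ←P6
  10='bca' goto c→11
  11='bcac' goto ·  ←P2
  12='ab' goto ·  ←P3
  13='bd' goto ·  ←P4
  14='ad' goto ·  ←P5
  15='c' goto ·  ←P7

Failure links (BFS by depth):
  fail(1) 'd': from fail(0)=0 chase 'd': 0 ⇒ 0;  out=∅∪out(0)=∅
  fail(6) 'a': from fail(0)=0 chase 'a': 0 ⇒ 0;  out=∅∪out(0)=∅
  fail(8) 'b': from fail(0)=0 chase 'b': 0 ⇒ 0;  out=∅∪out(0)=∅
  fail(15) 'c': from fail(0)=0 chase 'c': 0 ⇒ 0;  out={7}∪out(0)={7}
  fail(2) 'dc': from fail(1)=0 chase 'c': 0 ⇒ 15;  out=∅∪out(15)={7}
  fail(7) 'ac': from fail(6)=0 chase 'c': 0 ⇒ 15;  out={1}∪out(15)={1,7}
  fail(9) 'bc': from fail(8)=0 chase 'c': 0 ⇒ 15;  out={6}∪out(15)={6,7}
  fail(12) 'ab': from fail(6)=0 chase 'b': 0 ⇒ 8;  out={3}∪out(8)={3}
  fail(13) 'bd': from fail(8)=0 chase 'd': 0 ⇒ 1;  out={4}∪out(1)={4}
  fail(14) 'ad': from fail(6)=0 chase 'd': 0 ⇒ 1;  out={5}∪out(1)={5}
  fail(3) 'dcd': from fail(2)=15 chase 'd': 15→0 ⇒ 1;  out=∅∪out(1)=∅
  fail(10) 'bca': from fail(9)=15 chase 'a': 15→0 ⇒ 6;  out=∅∪out(6)=∅
  fail(4) 'dcda': from fail(3)=1 chase 'a': 1→0 ⇒ 6;  out=∅∪out(6)=∅
  fail(11) 'bcac': from fail(10)=6 chase 'c': 6 ⇒ 7;  out={2}∪out(7)={1,2,7}
  fail(5) 'dcdaa': from fail(4)=6 chase 'a': 6→0 ⇒ 6;  out={0}∪out(6)={0}

Text stream:
pos 0 'd': at 1
pos 1 'b': at 8 (via fail)
pos 2 'c': at 9  emit P6@[1:2],P7@[2:2]
pos 3 'a': at 10
pos 4 'c': at 11  emit P1@[3:4],P2@[1:4],P7@[4:4]
pos 5 'a': at 6 (via fail)
pos 6 'c': at 7  emit P1@[5:6],P7@[6:6]
pos 7 'a': at 6 (via fail)
pos 8 'b': at 12  emit P3@[7:8]
pos 9 'c': at 9 (via fail)  emit P6@[8:9],P7@[9:9]
pos 10 'd': at 1 (via fail)
pos 11 'c': at 2  emit P7@[11:11]
pos 12 'd': at 3
pos 13 'a': at 4
pos 14 'a': at 5  emit P0@[10:14]
pos 15 'c': at 7 (via fail)  emit P1@[14:15],P7@[15:15]
pos 16 'c': at 15 (via fail)  emit P7@[16:16]
pos 17 'b': at 8 (via fail)
pos 18 'c': at 9  emit P6@[17:18],P7@[18:18]
pos 19 'a': at 10
pos 20 'c': at 11  emit P1@[19:20],P2@[17:20],P7@[20:20]
pos 21 'd': at 1 (via fail)
pos 22 'a': at 6 (via fail)
pos 23 'b': at 12  emit P3@[22:23]
pos 24 'd': at 13 (via fail)  emit P4@[23:24]
pos 25 'd': at 1 (via fail)
pos 26 'b': at 8 (via fail)
pos 27 'c': at 9  emit P6@[26:27],P7@[27:27]
pos 28 'a': at 10
pos 29 'c': at 11  emit P1@[28:29],P2@[26:29],P7@[29:29]
pos 30 'b': at 8 (via fail)
pos 31 'a': at 6 (via fail)
pos 32 'b': at 12  emit P3@[31:32]
pos 33 'b': at 8 (via fail)
pos 34 'c': at 9  emit P6@[33:34],P7@[34:34]
pos 35 'b': at 8 (via fail)
pos 36 'd': at 13  emit P4@[35:36]
pos 37 'c': at 2 (via fail)  emit P7@[37:37]

Result: [[2,6],[2,7],[4,1],[4,2],[4,7],[6,1],[6,7],[8,3],[9,6],[9,7],[11,7],[14,0],[15,1],[15,7],[16,7],[18,6],[18,7],[20,1],[20,2],[20,7],[23,3],[24,4],[27,6],[27,7],[29,1],[29,2],[29,7],[32,3],[34,6],[34,7],[36,4],[37,7]]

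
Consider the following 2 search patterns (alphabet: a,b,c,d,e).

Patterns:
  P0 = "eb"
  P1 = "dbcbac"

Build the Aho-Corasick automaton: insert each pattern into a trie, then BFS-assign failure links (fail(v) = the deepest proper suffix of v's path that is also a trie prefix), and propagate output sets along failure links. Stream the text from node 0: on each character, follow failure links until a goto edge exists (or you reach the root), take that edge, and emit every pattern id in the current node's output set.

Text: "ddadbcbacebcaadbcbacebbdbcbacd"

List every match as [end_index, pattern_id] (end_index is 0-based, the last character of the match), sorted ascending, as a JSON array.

Build automaton:
Trie nodes:
  n0 'ε': d→3 e→1
  n1 'e': b→2
  n2 'eb': ·  ←P0
  n3 'd': b→4
  n4 'db': c→5
  n5 'dbc': b→6
  n6 'dbcb': a→7
  n7 'dbcba': c→8
  n8 'dbcbac': ·  ←P1

BFS fail/out derivation:
  fail(1) 'e': from fail(0)=0 chase 'e': 0 ⇒ 0;  out=∅∪out(0)=∅
  fail(3) 'd': from fail(0)=0 chase 'd': 0 ⇒ 0;  out=∅∪out(0)=∅
  fail(2) 'eb': from fail(1)=0 chase 'b': 0 ⇒ 0;  out={0}∪out(0)={0}
  fail(4) 'db': from fail(3)=0 chase 'b': 0 ⇒ 0;  out=∅∪out(0)=∅
  fail(5) 'dbc': from fail(4)=0 chase 'c': 0 ⇒ 0;  out=∅∪out(0)=∅
  fail(6) 'dbcb': from fail(5)=0 chase 'b': 0 ⇒ 0;  out=∅∪out(0)=∅
  fail(7) 'dbcba': from fail(6)=0 chase 'a': 0 ⇒ 0;  out=∅∪out(0)=∅
  fail(8) 'dbcbac': from fail(7)=0 chase 'c': 0 ⇒ 0;  out={1}∪out(0)={1}

Run:
pos 0 'd': at 3
pos 1 'd': at 3 (fail-walked)
pos 2 'a': at 0 (fail-walked)
pos 3 'd': at 3
pos 4 'b': at 4
pos 5 'c': at 5
pos 6 'b': at 6
pos 7 'a': at 7
pos 8 'c': at 8  emit P1@[3:8]
pos 9 'e': at 1 (fail-walked)
pos 10 'b': at 2  emit P0@[9:10]
pos 11 'c': at 0 (fail-walked)
pos 12 'a': at 0
pos 13 'a': at 0
pos 14 'd': at 3
pos 15 'b': at 4
pos 16 'c': at 5
pos 17 'b': at 6
pos 18 'a': at 7
pos 19 'c': at 8  emit P1@[14:19]
pos 20 'e': at 1 (fail-walked)
pos 21 'b': at 2  emit P0@[20:21]
pos 22 'b': at 0 (fail-walked)
pos 23 'd': at 3
pos 24 'b': at 4
pos 25 'c': at 5
pos 26 'b': at 6
pos 27 'a': at 7
pos 28 'c': at 8  emit P1@[23:28]
pos 29 'd': at 3 (fail-walked)

Result: [[8,1],[10,0],[19,1],[21,0],[28,1]]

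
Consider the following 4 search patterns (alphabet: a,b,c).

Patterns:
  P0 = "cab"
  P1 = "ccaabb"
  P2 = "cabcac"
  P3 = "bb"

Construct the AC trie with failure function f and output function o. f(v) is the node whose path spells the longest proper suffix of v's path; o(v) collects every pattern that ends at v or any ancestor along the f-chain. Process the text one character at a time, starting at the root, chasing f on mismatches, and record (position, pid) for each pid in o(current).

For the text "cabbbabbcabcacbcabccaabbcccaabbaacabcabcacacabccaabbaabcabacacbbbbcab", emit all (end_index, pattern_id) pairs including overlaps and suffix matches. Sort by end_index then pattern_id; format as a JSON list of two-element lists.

Build automaton:
Trie (insert patterns):
  n0 'ε': b→12 c→1
  n1 'c': a→2 c→4
  n2 'ca': b→3
  n3 'cab': c→9  [P0 ends]
  n4 'cc': a→5
  n5 'cca': a→6
  n6 'ccaa': b→7
  n7 'ccaab': b→8
  n8 'ccaabb': ·  [P1 ends]
  n9 'cabc': a→10
  n10 'cabca': c→11
  n11 'cabcac': ·  [P2 ends]
  n12 'b': b→13
  n13 'bb': ·  [P3 ends]

Failure links (BFS by depth):
  fail(1) 'c': from fail(0)=0 chase 'c': 0 ⇒ 0;  out=∅∪out(0)=∅
  fail(12) 'b': from fail(0)=0 chase 'b': 0 ⇒ 0;  out=∅∪out(0)=∅
  fail(2) 'ca': from fail(1)=0 chase 'a': 0 ⇒ 0;  out=∅∪out(0)=∅
  fail(4) 'cc': from fail(1)=0 chase 'c': 0 ⇒ 1;  out=∅∪out(1)=∅
  fail(13) 'bb': from fail(12)=0 chase 'b': 0 ⇒ 12;  out={3}∪out(12)={3}
  fail(3) 'cab': from fail(2)=0 chase 'b': 0 ⇒ 12;  out={0}∪out(12)={0}
  fail(5) 'cca': from fail(4)=1 chase 'a': 1 ⇒ 2;  out=∅∪out(2)=∅
  fail(6) 'ccaa': from fail(5)=2 chase 'a': 2→0 ⇒ 0;  out=∅∪out(0)=∅
  fail(9) 'cabc': from fail(3)=12 chase 'c': 12→0 ⇒ 1;  out=∅∪out(1)=∅
  fail(7) 'ccaab': from fail(6)=0 chase 'b': 0 ⇒ 12;  out=∅∪out(12)=∅
  fail(10) 'cabca': from fail(9)=1 chase 'a': 1 ⇒ 2;  out=∅∪out(2)=∅
  fail(8) 'ccaabb': from fail(7)=12 chase 'b': 12 ⇒ 13;  out={1}∪out(13)={1,3}
  fail(11) 'cabcac': from fail(10)=2 chase 'c': 2→0 ⇒ 1;  out={2}∪out(1)={2}

Scan:
[0] read 'c'  n0⇒n1
[1] read 'a'  n1⇒n2
[2] read 'b'  n2⇒n3  ** P0@[0:2]
[3] read 'b'  n3⇒n13 ·f  ** P3@[2:3]
[4] read 'b'  n13⇒n13 ·f  ** P3@[3:4]
[5] read 'a'  n13⇒n0 ·f
[6] read 'b'  n0⇒n12
[7] read 'b'  n12⇒n13  ** P3@[6:7]
[8] read 'c'  n13⇒n1 ·f
[9] read 'a'  n1⇒n2
[10] read 'b'  n2⇒n3  ** P0@[8:10]
[11] read 'c'  n3⇒n9
[12] read 'a'  n9⇒n10
[13] read 'c'  n10⇒n11  ** P2@[8:13]
[14] read 'b'  n11⇒n12 ·f
[15] read 'c'  n12⇒n1 ·f
[16] read 'a'  n1⇒n2
[17] read 'b'  n2⇒n3  ** P0@[15:17]
[18] read 'c'  n3⇒n9
[19] read 'c'  n9⇒n4 ·f
[20] read 'a'  n4⇒n5
[21] read 'a'  n5⇒n6
[22] read 'b'  n6⇒n7
[23] read 'b'  n7⇒n8  ** P1@[18:23],P3@[22:23]
[24] read 'c'  n8⇒n1 ·f
[25] read 'c'  n1⇒n4
[26] read 'c'  n4⇒n4 ·f
[27] read 'a'  n4⇒n5
[28] read 'a'  n5⇒n6
[29] read 'b'  n6⇒n7
[30] read 'b'  n7⇒n8  ** P1@[25:30],P3@[29:30]
[31] read 'a'  n8⇒n0 ·f
[32] read 'a'  n0⇒n0
[33] read 'c'  n0⇒n1
[34] read 'a'  n1⇒n2
[35] read 'b'  n2⇒n3  ** P0@[33:35]
[36] read 'c'  n3⇒n9
[37] read 'a'  n9⇒n10
[38] read 'b'  n10⇒n3 ·f  ** P0@[36:38]
[39] read 'c'  n3⇒n9
[40] read 'a'  n9⇒n10
[41] read 'c'  n10⇒n11  ** P2@[36:41]
[42] read 'a'  n11⇒n2 ·f
[43] read 'c'  n2⇒n1 ·f
[44] read 'a'  n1⇒n2
[45] read 'b'  n2⇒n3  ** P0@[43:45]
[46] read 'c'  n3⇒n9
[47] read 'c'  n9⇒n4 ·f
[48] read 'a'  n4⇒n5
[49] read 'a'  n5⇒n6
[50] read 'b'  n6⇒n7
[51] read 'b'  n7⇒n8  ** P1@[46:51],P3@[50:51]
[52] read 'a'  n8⇒n0 ·f
[53] read 'a'  n0⇒n0
[54] read 'b'  n0⇒n12
[55] read 'c'  n12⇒n1 ·f
[56] read 'a'  n1⇒n2
[57] read 'b'  n2⇒n3  ** P0@[55:57]
[58] read 'a'  n3⇒n0 ·f
[59] read 'c'  n0⇒n1
[60] read 'a'  n1⇒n2
[61] read 'c'  n2⇒n1 ·f
[62] read 'b'  n1⇒n12 ·f
[63] read 'b'  n12⇒n13  ** P3@[62:63]
[64] read 'b'  n13⇒n13 ·f  ** P3@[63:64]
[65] read 'b'  n13⇒n13 ·f  ** P3@[64:65]
[66] read 'c'  n13⇒n1 ·f
[67] read 'a'  n1⇒n2
[68] read 'b'  n2⇒n3  ** P0@[66:68]

Matches: [[2,0],[3,3],[4,3],[7,3],[10,0],[13,2],[17,0],[23,1],[23,3],[30,1],[30,3],[35,0],[38,0],[41,2],[45,0],[51,1],[51,3],[57,0],[63,3],[64,3],[65,3],[68,0]]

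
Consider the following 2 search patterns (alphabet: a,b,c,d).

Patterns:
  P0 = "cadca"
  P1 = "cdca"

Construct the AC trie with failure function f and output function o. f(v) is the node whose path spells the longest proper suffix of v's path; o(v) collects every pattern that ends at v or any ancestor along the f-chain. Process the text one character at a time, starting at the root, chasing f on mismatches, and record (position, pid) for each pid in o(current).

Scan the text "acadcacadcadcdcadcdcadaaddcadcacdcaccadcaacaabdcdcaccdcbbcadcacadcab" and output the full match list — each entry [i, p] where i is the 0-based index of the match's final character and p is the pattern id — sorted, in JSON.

Build automaton:
Trie nodes:
  n0 'ε': c→1
  n1 'c': a→2 d→6
  n2 'ca': d→3
  n3 'cad': c→4
  n4 'cadc': a→5
  n5 'cadca': ·  [P0 ends]
  n6 'cd': c→7
  n7 'cdc': a→8
  n8 'cdca': ·  [P1 ends]

BFS fail/out derivation:
  fail(1) 'c': from fail(0)=0 chase 'c': 0 ⇒ 0;  out=∅∪out(0)=∅
  fail(2) 'ca': from fail(1)=0 chase 'a': 0 ⇒ 0;  out=∅∪out(0)=∅
  fail(6) 'cd': from fail(1)=0 chase 'd': 0 ⇒ 0;  out=∅∪out(0)=∅
  fail(3) 'cad': from fail(2)=0 chase 'd': 0 ⇒ 0;  out=∅∪out(0)=∅
  fail(7) 'cdc': from fail(6)=0 chase 'c': 0 ⇒ 1;  out=∅∪out(1)=∅
  fail(4) 'cadc': from fail(3)=0 chase 'c': 0 ⇒ 1;  out=∅∪out(1)=∅
  fail(8) 'cdca': from fail(7)=1 chase 'a': 1 ⇒ 2;  out={1}∪out(2)={1}
  fail(5) 'cadca': from fail(4)=1 chase 'a': 1 ⇒ 2;  out={0}∪out(2)={0}

Scan:
[0] read 'a'  n0⇒n0
[1] read 'c'  n0⇒n1
[2] read 'a'  n1⇒n2
[3] read 'd'  n2⇒n3
[4] read 'c'  n3⇒n4
[5] read 'a'  n4⇒n5  → match P0@[1:5]
[6] read 'c'  n5⇒n1 (via fail)
[7] read 'a'  n1⇒n2
[8] read 'd'  n2⇒n3
[9] read 'c'  n3⇒n4
[10] read 'a'  n4⇒n5  → match P0@[6:10]
[11] read 'd'  n5⇒n3 (via fail)
[12] read 'c'  n3⇒n4
[13] read 'd'  n4⇒n6 (via fail)
[14] read 'c'  n6⇒n7
[15] read 'a'  n7⇒n8  → match P1@[12:15]
[16] read 'd'  n8⇒n3 (via fail)
[17] read 'c'  n3⇒n4
[18] read 'd'  n4⇒n6 (via fail)
[19] read 'c'  n6⇒n7
[20] read 'a'  n7⇒n8  → match P1@[17:20]
[21] read 'd'  n8⇒n3 (via fail)
[22] read 'a'  n3⇒n0 (via fail)
[23] read 'a'  n0⇒n0
[24] read 'd'  n0⇒n0
[25] read 'd'  n0⇒n0
[26] read 'c'  n0⇒n1
[27] read 'a'  n1⇒n2
[28] read 'd'  n2⇒n3
[29] read 'c'  n3⇒n4
[30] read 'a'  n4⇒n5  → match P0@[26:30]
[31] read 'c'  n5⇒n1 (via fail)
[32] read 'd'  n1⇒n6
[33] read 'c'  n6⇒n7
[34] read 'a'  n7⇒n8  → match P1@[31:34]
[35] read 'c'  n8⇒n1 (via fail)
[36] read 'c'  n1⇒n1 (via fail)
[37] read 'a'  n1⇒n2
[38] read 'd'  n2⇒n3
[39] read 'c'  n3⇒n4
[40] read 'a'  n4⇒n5  → match P0@[36:40]
[41] read 'a'  n5⇒n0 (via fail)
[42] read 'c'  n0⇒n1
[43] read 'a'  n1⇒n2
[44] read 'a'  n2⇒n0 (via fail)
[45] read 'b'  n0⇒n0
[46] read 'd'  n0⇒n0
[47] read 'c'  n0⇒n1
[48] read 'd'  n1⇒n6
[49] read 'c'  n6⇒n7
[50] read 'a'  n7⇒n8  → match P1@[47:50]
[51] read 'c'  n8⇒n1 (via fail)
[52] read 'c'  n1⇒n1 (via fail)
[53] read 'd'  n1⇒n6
[54] read 'c'  n6⇒n7
[55] read 'b'  n7⇒n0 (via fail)
[56] read 'b'  n0⇒n0
[57] read 'c'  n0⇒n1
[58] read 'a'  n1⇒n2
[59] read 'd'  n2⇒n3
[60] read 'c'  n3⇒n4
[61] read 'a'  n4⇒n5  → match P0@[57:61]
[62] read 'c'  n5⇒n1 (via fail)
[63] read 'a'  n1⇒n2
[64] read 'd'  n2⇒n3
[65] read 'c'  n3⇒n4
[66] read 'a'  n4⇒n5  → match P0@[62:66]
[67] read 'b'  n5⇒n0 (via fail)

All matches (sorted): [[5,0],[10,0],[15,1],[20,1],[30,0],[34,1],[40,0],[50,1],[61,0],[66,0]]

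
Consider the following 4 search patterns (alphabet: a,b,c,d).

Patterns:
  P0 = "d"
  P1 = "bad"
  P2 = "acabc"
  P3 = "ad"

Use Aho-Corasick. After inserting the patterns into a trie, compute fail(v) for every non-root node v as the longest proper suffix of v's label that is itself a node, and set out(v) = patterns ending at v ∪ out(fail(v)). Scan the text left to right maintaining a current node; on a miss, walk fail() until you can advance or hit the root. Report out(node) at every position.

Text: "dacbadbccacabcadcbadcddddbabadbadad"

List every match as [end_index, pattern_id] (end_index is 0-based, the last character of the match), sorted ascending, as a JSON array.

Construct AC machine:
Trie (insert patterns):
  0='ε' goto a→5 b→2 d→1
  1='d' goto ·  [P0 ends]
  2='b' goto a→3
  3='ba' goto d→4
  4='bad' goto ·  [P1 ends]
  5='a' goto c→6 d→10
  6='ac' goto a→7
  7='aca' goto b→8
  8='acab' goto c→9
  9='acabc' goto ·  [P2 ends]
  10='ad' goto ·  [P3 ends]

Failure links (BFS by depth):
  fail(1) 'd': from fail(0)=0 chase 'd': 0 ⇒ 0;  out={0}∪out(0)={0}
  fail(2) 'b': from fail(0)=0 chase 'b': 0 ⇒ 0;  out=∅∪out(0)=∅
  fail(5) 'a': from fail(0)=0 chase 'a': 0 ⇒ 0;  out=∅∪out(0)=∅
  fail(3) 'ba': from fail(2)=0 chase 'a': 0 ⇒ 5;  out=∅∪out(5)=∅
  fail(6) 'ac': from fail(5)=0 chase 'c': 0 ⇒ 0;  out=∅∪out(0)=∅
  fail(10) 'ad': from fail(5)=0 chase 'd': 0 ⇒ 1;  out={3}∪out(1)={0,3}
  fail(4) 'bad': from fail(3)=5 chase 'd': 5 ⇒ 10;  out={1}∪out(10)={0,1,3}
  fail(7) 'aca': from fail(6)=0 chase 'a': 0 ⇒ 5;  out=∅∪out(5)=∅
  fail(8) 'acab': from fail(7)=5 chase 'b': 5→0 ⇒ 2;  out=∅∪out(2)=∅
  fail(9) 'acabc': from fail(8)=2 chase 'c': 2→0 ⇒ 0;  out={2}∪out(0)={2}

Scan:
[0] read 'd'  n0⇒n1  ** P0@[0:0]
[1] read 'a'  n1⇒n5 (fail-walked)
[2] read 'c'  n5⇒n6
[3] read 'b'  n6⇒n2 (fail-walked)
[4] read 'a'  n2⇒n3
[5] read 'd'  n3⇒n4  ** P0@[5:5],P1@[3:5],P3@[4:5]
[6] read 'b'  n4⇒n2 (fail-walked)
[7] read 'c'  n2⇒n0 (fail-walked)
[8] read 'c'  n0⇒n0
[9] read 'a'  n0⇒n5
[10] read 'c'  n5⇒n6
[11] read 'a'  n6⇒n7
[12] read 'b'  n7⇒n8
[13] read 'c'  n8⇒n9  ** P2@[9:13]
[14] read 'a'  n9⇒n5 (fail-walked)
[15] read 'd'  n5⇒n10  ** P0@[15:15],P3@[14:15]
[16] read 'c'  n10⇒n0 (fail-walked)
[17] read 'b'  n0⇒n2
[18] read 'a'  n2⇒n3
[19] read 'd'  n3⇒n4  ** P0@[19:19],P1@[17:19],P3@[18:19]
[20] read 'c'  n4⇒n0 (fail-walked)
[21] read 'd'  n0⇒n1  ** P0@[21:21]
[22] read 'd'  n1⇒n1 (fail-walked)  ** P0@[22:22]
[23] read 'd'  n1⇒n1 (fail-walked)  ** P0@[23:23]
[24] read 'd'  n1⇒n1 (fail-walked)  ** P0@[24:24]
[25] read 'b'  n1⇒n2 (fail-walked)
[26] read 'a'  n2⇒n3
[27] read 'b'  n3⇒n2 (fail-walked)
[28] read 'a'  n2⇒n3
[29] read 'd'  n3⇒n4  ** P0@[29:29],P1@[27:29],P3@[28:29]
[30] read 'b'  n4⇒n2 (fail-walked)
[31] read 'a'  n2⇒n3
[32] read 'd'  n3⇒n4  ** P0@[32:32],P1@[30:32],P3@[31:32]
[33] read 'a'  n4⇒n5 (fail-walked)
[34] read 'd'  n5⇒n10  ** P0@[34:34],P3@[33:34]

Matches: [[0,0],[5,0],[5,1],[5,3],[13,2],[15,0],[15,3],[19,0],[19,1],[19,3],[21,0],[22,0],[23,0],[24,0],[29,0],[29,1],[29,3],[32,0],[32,1],[32,3],[34,0],[34,3]]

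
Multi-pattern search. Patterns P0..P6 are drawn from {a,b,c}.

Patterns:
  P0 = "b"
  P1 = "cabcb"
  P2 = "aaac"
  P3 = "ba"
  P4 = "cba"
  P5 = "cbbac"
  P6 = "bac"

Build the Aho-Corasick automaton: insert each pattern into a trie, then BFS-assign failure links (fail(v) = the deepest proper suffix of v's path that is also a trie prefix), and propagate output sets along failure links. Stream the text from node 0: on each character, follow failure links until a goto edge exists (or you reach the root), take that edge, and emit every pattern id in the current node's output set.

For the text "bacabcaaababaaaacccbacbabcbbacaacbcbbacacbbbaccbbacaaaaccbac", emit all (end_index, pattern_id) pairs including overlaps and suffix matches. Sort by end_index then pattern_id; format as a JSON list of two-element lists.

Construct AC machine:
Trie nodes:
  n0 'ε': a→7 b→1 c→2
  n1 'b': a→11  ←P0
  n2 'c': a→3 b→12
  n3 'ca': b→4
  n4 'cab': c→5
  n5 'cabc': b→6
  n6 'cabcb': ·  ←P1
  n7 'a': a→8
  n8 'aa': a→9
  n9 'aaa': c→10
  n10 'aaac': ·  ←P2
  n11 'ba': c→17  ←P3
  n12 'cb': a→13 b→14
  n13 'cba': ·  ←P4
  n14 'cbb': a→15
  n15 'cbba': c→16
  n16 'cbbac': ·  ←P5
  n17 'bac': ·  ←P6

BFS fail/out derivation:
  n1('b'): parent n0 fail=0; on 'b' 0 → fail=0;  out {0}∪∅={0}
  n2('c'): parent n0 fail=0; on 'c' 0 → fail=0;  out ∅∪∅=∅
  n7('a'): parent n0 fail=0; on 'a' 0 → fail=0;  out ∅∪∅=∅
  n3('ca'): parent n2 fail=0; on 'a' 0 → fail=7;  out ∅∪∅=∅
  n8('aa'): parent n7 fail=0; on 'a' 0 → fail=7;  out ∅∪∅=∅
  n11('ba'): parent n1 fail=0; on 'a' 0 → fail=7;  out {3}∪∅={3}
  n12('cb'): parent n2 fail=0; on 'b' 0 → fail=1;  out ∅∪{0}={0}
  n4('cab'): parent n3 fail=7; on 'b' 7→0 → fail=1;  out ∅∪{0}={0}
  n9('aaa'): parent n8 fail=7; on 'a' 7 → fail=8;  out ∅∪∅=∅
  n13('cba'): parent n12 fail=1; on 'a' 1 → fail=11;  out {4}∪{3}={3,4}
  n14('cbb'): parent n12 fail=1; on 'b' 1→0 → fail=1;  out ∅∪{0}={0}
  n17('bac'): parent n11 fail=7; on 'c' 7→0 → fail=2;  out {6}∪∅={6}
  n5('cabc'): parent n4 fail=1; on 'c' 1→0 → fail=2;  out ∅∪∅=∅
  n10('aaac'): parent n9 fail=8; on 'c' 8→7→0 → fail=2;  out {2}∪∅={2}
  n15('cbba'): parent n14 fail=1; on 'a' 1 → fail=11;  out ∅∪{3}={3}
  n6('cabcb'): parent n5 fail=2; on 'b' 2 → fail=12;  out {1}∪{0}={0,1}
  n16('cbbac'): parent n15 fail=11; on 'c' 11 → fail=17;  out {5}∪{6}={5,6}

Run:
pos 0 'b': at 1  ** P0@[0:0]
pos 1 'a': at 11  ** P3@[0:1]
pos 2 'c': at 17  ** P6@[0:2]
pos 3 'a': at 3 (fail-walked)
pos 4 'b': at 4  ** P0@[4:4]
pos 5 'c': at 5
pos 6 'a': at 3 (fail-walked)
pos 7 'a': at 8 (fail-walked)
pos 8 'a': at 9
pos 9 'b': at 1 (fail-walked)  ** P0@[9:9]
pos 10 'a': at 11  ** P3@[9:10]
pos 11 'b': at 1 (fail-walked)  ** P0@[11:11]
pos 12 'a': at 11  ** P3@[11:12]
pos 13 'a': at 8 (fail-walked)
pos 14 'a': at 9
pos 15 'a': at 9 (fail-walked)
pos 16 'c': at 10  ** P2@[13:16]
pos 17 'c': at 2 (fail-walked)
pos 18 'c': at 2 (fail-walked)
pos 19 'b': at 12  ** P0@[19:19]
pos 20 'a': at 13  ** P3@[19:20],P4@[18:20]
pos 21 'c': at 17 (fail-walked)  ** P6@[19:21]
pos 22 'b': at 12 (fail-walked)  ** P0@[22:22]
pos 23 'a': at 13  ** P3@[22:23],P4@[21:23]
pos 24 'b': at 1 (fail-walked)  ** P0@[24:24]
pos 25 'c': at 2 (fail-walked)
pos 26 'b': at 12  ** P0@[26:26]
pos 27 'b': at 14  ** P0@[27:27]
pos 28 'a': at 15  ** P3@[27:28]
pos 29 'c': at 16  ** P5@[25:29],P6@[27:29]
pos 30 'a': at 3 (fail-walked)
pos 31 'a': at 8 (fail-walked)
pos 32 'c': at 2 (fail-walked)
pos 33 'b': at 12  ** P0@[33:33]
pos 34 'c': at 2 (fail-walked)
pos 35 'b': at 12  ** P0@[35:35]
pos 36 'b': at 14  ** P0@[36:36]
pos 37 'a': at 15  ** P3@[36:37]
pos 38 'c': at 16  ** P5@[34:38],P6@[36:38]
pos 39 'a': at 3 (fail-walked)
pos 40 'c': at 2 (fail-walked)
pos 41 'b': at 12  ** P0@[41:41]
pos 42 'b': at 14  ** P0@[42:42]
pos 43 'b': at 1 (fail-walked)  ** P0@[43:43]
pos 44 'a': at 11  ** P3@[43:44]
pos 45 'c': at 17  ** P6@[43:45]
pos 46 'c': at 2 (fail-walked)
pos 47 'b': at 12  ** P0@[47:47]
pos 48 'b': at 14  ** P0@[48:48]
pos 49 'a': at 15  ** P3@[48:49]
pos 50 'c': at 16  ** P5@[46:50],P6@[48:50]
pos 51 'a': at 3 (fail-walked)
pos 52 'a': at 8 (fail-walked)
pos 53 'a': at 9
pos 54 'a': at 9 (fail-walked)
pos 55 'c': at 10  ** P2@[52:55]
pos 56 'c': at 2 (fail-walked)
pos 57 'b': at 12  ** P0@[57:57]
pos 58 'a': at 13  ** P3@[57:58],P4@[56:58]
pos 59 'c': at 17 (fail-walked)  ** P6@[57:59]

Result: [[0,0],[1,3],[2,6],[4,0],[9,0],[10,3],[11,0],[12,3],[16,2],[19,0],[20,3],[20,4],[21,6],[22,0],[23,3],[23,4],[24,0],[26,0],[27,0],[28,3],[29,5],[29,6],[33,0],[35,0],[36,0],[37,3],[38,5],[38,6],[41,0],[42,0],[43,0],[44,3],[45,6],[47,0],[48,0],[49,3],[50,5],[50,6],[55,2],[57,0],[58,3],[58,4],[59,6]]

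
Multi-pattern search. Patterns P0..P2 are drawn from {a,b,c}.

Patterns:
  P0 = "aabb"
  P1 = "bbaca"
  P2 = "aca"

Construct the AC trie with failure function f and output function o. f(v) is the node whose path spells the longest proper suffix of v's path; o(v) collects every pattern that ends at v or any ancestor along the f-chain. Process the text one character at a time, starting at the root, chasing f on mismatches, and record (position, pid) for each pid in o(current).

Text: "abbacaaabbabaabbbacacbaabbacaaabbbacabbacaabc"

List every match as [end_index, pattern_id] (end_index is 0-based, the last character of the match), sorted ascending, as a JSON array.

Build:
Trie (insert patterns):
  n0 'ε': a→1 b→5
  n1 'a': a→2 c→10
  n2 'aa': b→3
  n3 'aab': b→4
  n4 'aabb': ·  [P0 ends]
  n5 'b': b→6
  n6 'bb': a→7
  n7 'bba': c→8
  n8 'bbac': a→9
  n9 'bbaca': ·  [P1 ends]
  n10 'ac': a→11
  n11 'aca': ·  [P2 ends]

Failure links (BFS by depth):
  n1('a'): parent n0 fail=0; on 'a' 0 → fail=0;  out ∅∪∅=∅
  n5('b'): parent n0 fail=0; on 'b' 0 → fail=0;  out ∅∪∅=∅
  n2('aa'): parent n1 fail=0; on 'a' 0 → fail=1;  out ∅∪∅=∅
  n6('bb'): parent n5 fail=0; on 'b' 0 → fail=5;  out ∅∪∅=∅
  n10('ac'): parent n1 fail=0; on 'c' 0 → fail=0;  out ∅∪∅=∅
  n3('aab'): parent n2 fail=1; on 'b' 1→0 → fail=5;  out ∅∪∅=∅
  n7('bba'): parent n6 fail=5; on 'a' 5→0 → fail=1;  out ∅∪∅=∅
  n11('aca'): parent n10 fail=0; on 'a' 0 → fail=1;  out {2}∪∅={2}
  n4('aabb'): parent n3 fail=5; on 'b' 5 → fail=6;  out {0}∪∅={0}
  n8('bbac'): parent n7 fail=1; on 'c' 1 → fail=10;  out ∅∪∅=∅
  n9('bbaca'): parent n8 fail=10; on 'a' 10 → fail=11;  out {1}∪{2}={1,2}

Text stream:
pos 0 'a': at 1
pos 1 'b': at 5 (via fail)
pos 2 'b': at 6
pos 3 'a': at 7
pos 4 'c': at 8
pos 5 'a': at 9  emit P1@[1:5],P2@[3:5]
pos 6 'a': at 2 (via fail)
pos 7 'a': at 2 (via fail)
pos 8 'b': at 3
pos 9 'b': at 4  emit P0@[6:9]
pos 10 'a': at 7 (via fail)
pos 11 'b': at 5 (via fail)
pos 12 'a': at 1 (via fail)
pos 13 'a': at 2
pos 14 'b': at 3
pos 15 'b': at 4  emit P0@[12:15]
pos 16 'b': at 6 (via fail)
pos 17 'a': at 7
pos 18 'c': at 8
pos 19 'a': at 9  emit P1@[15:19],P2@[17:19]
pos 20 'c': at 10 (via fail)
pos 21 'b': at 5 (via fail)
pos 22 'a': at 1 (via fail)
pos 23 'a': at 2
pos 24 'b': at 3
pos 25 'b': at 4  emit P0@[22:25]
pos 26 'a': at 7 (via fail)
pos 27 'c': at 8
pos 28 'a': at 9  emit P1@[24:28],P2@[26:28]
pos 29 'a': at 2 (via fail)
pos 30 'a': at 2 (via fail)
pos 31 'b': at 3
pos 32 'b': at 4  emit P0@[29:32]
pos 33 'b': at 6 (via fail)
pos 34 'a': at 7
pos 35 'c': at 8
pos 36 'a': at 9  emit P1@[32:36],P2@[34:36]
pos 37 'b': at 5 (via fail)
pos 38 'b': at 6
pos 39 'a': at 7
pos 40 'c': at 8
pos 41 'a': at 9  emit P1@[37:41],P2@[39:41]
pos 42 'a': at 2 (via fail)
pos 43 'b': at 3
pos 44 'c': at 0 (via fail)

Matches: [[5,1],[5,2],[9,0],[15,0],[19,1],[19,2],[25,0],[28,1],[28,2],[32,0],[36,1],[36,2],[41,1],[41,2]]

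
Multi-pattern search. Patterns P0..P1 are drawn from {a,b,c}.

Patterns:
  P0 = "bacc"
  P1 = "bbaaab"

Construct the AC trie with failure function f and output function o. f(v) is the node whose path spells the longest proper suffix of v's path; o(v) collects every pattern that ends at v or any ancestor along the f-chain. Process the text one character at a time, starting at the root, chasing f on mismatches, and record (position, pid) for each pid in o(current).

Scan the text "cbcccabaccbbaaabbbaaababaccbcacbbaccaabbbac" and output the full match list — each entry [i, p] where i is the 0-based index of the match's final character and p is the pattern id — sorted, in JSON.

Build automaton:
Trie nodes:
  0='ε' goto b→1
  1='b' goto a→2 b→5
  2='ba' goto c→3
  3='bac' goto c→4
  4='bacc' goto ·  [P0 ends]
  5='bb' goto a→6
  6='bba' goto a→7
  7='bbaa' goto a→8
  8='bbaaa' goto b→9
  9='bbaaab' goto ·  [P1 ends]

BFS fail/out derivation:
  n1('b'): parent n0 fail=0; on 'b' 0 → fail=0;  out ∅∪∅=∅
  n2('ba'): parent n1 fail=0; on 'a' 0 → fail=0;  out ∅∪∅=∅
  n5('bb'): parent n1 fail=0; on 'b' 0 → fail=1;  out ∅∪∅=∅
  n3('bac'): parent n2 fail=0; on 'c' 0 → fail=0;  out ∅∪∅=∅
  n6('bba'): parent n5 fail=1; on 'a' 1 → fail=2;  out ∅∪∅=∅
  n4('bacc'): parent n3 fail=0; on 'c' 0 → fail=0;  out {0}∪∅={0}
  n7('bbaa'): parent n6 fail=2; on 'a' 2→0 → fail=0;  out ∅∪∅=∅
  n8('bbaaa'): parent n7 fail=0; on 'a' 0 → fail=0;  out ∅∪∅=∅
  n9('bbaaab'): parent n8 fail=0; on 'b' 0 → fail=1;  out {1}∪∅={1}

Scan:
[0] read 'c'  n0⇒n0
[1] read 'b'  n0⇒n1
[2] read 'c'  n1⇒n0 ·f
[3] read 'c'  n0⇒n0
[4] read 'c'  n0⇒n0
[5] read 'a'  n0⇒n0
[6] read 'b'  n0⇒n1
[7] read 'a'  n1⇒n2
[8] read 'c'  n2⇒n3
[9] read 'c'  n3⇒n4  ** P0@[6:9]
[10] read 'b'  n4⇒n1 ·f
[11] read 'b'  n1⇒n5
[12] read 'a'  n5⇒n6
[13] read 'a'  n6⇒n7
[14] read 'a'  n7⇒n8
[15] read 'b'  n8⇒n9  ** P1@[10:15]
[16] read 'b'  n9⇒n5 ·f
[17] read 'b'  n5⇒n5 ·f
[18] read 'a'  n5⇒n6
[19] read 'a'  n6⇒n7
[20] read 'a'  n7⇒n8
[21] read 'b'  n8⇒n9  ** P1@[16:21]
[22] read 'a'  n9⇒n2 ·f
[23] read 'b'  n2⇒n1 ·f
[24] read 'a'  n1⇒n2
[25] read 'c'  n2⇒n3
[26] read 'c'  n3⇒n4  ** P0@[23:26]
[27] read 'b'  n4⇒n1 ·f
[28] read 'c'  n1⇒n0 ·f
[29] read 'a'  n0⇒n0
[30] read 'c'  n0⇒n0
[31] read 'b'  n0⇒n1
[32] read 'b'  n1⇒n5
[33] read 'a'  n5⇒n6
[34] read 'c'  n6⇒n3 ·f
[35] read 'c'  n3⇒n4  ** P0@[32:35]
[36] read 'a'  n4⇒n0 ·f
[37] read 'a'  n0⇒n0
[38] read 'b'  n0⇒n1
[39] read 'b'  n1⇒n5
[40] read 'b'  n5⇒n5 ·f
[41] read 'a'  n5⇒n6
[42] read 'c'  n6⇒n3 ·f

Result: [[9,0],[15,1],[21,1],[26,0],[35,0]]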